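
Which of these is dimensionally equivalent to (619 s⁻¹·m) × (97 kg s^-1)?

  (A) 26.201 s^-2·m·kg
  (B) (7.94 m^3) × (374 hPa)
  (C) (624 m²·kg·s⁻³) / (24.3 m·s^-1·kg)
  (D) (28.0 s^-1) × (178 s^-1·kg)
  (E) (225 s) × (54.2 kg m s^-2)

Reference: [m·s⁻¹] · [kg·s⁻¹] = kg·m·s⁻².
Each option:
  (A) kg·m·s⁻²  ← same
  (B) [m³] · [kg·m⁻¹·s⁻²] = kg·m²·s⁻²
  (C) [kg·m²·s⁻³] / [kg·m·s⁻¹] = m·s⁻²
  (D) [s⁻¹] · [kg·s⁻¹] = kg·s⁻²
  (E) [s] · [kg·m·s⁻²] = kg·m·s⁻¹
Only (A) matches kg·m·s⁻².

(A)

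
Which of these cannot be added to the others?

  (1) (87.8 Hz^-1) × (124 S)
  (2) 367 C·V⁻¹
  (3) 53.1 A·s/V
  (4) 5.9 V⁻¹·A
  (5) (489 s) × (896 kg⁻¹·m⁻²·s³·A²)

(4)

Expand each in SI base units:
  (1) [s] · [kg⁻¹·m⁻²·s³·A²] = kg⁻¹·m⁻²·s⁴·A²
  (2) C·V⁻¹ = s·A·(J·C⁻¹)⁻¹ = kg⁻¹·m⁻²·s⁴·A²
  (3) A·s·V⁻¹ = A·s·(J·C⁻¹)⁻¹ = kg⁻¹·m⁻²·s⁴·A²
  (4) A·V⁻¹ = A·(J·C⁻¹)⁻¹ = kg⁻¹·m⁻²·s³·A²
  (5) [s] · [kg⁻¹·m⁻²·s³·A²] = kg⁻¹·m⁻²·s⁴·A²
All reduce to kg⁻¹·m⁻²·s⁴·A² except (4), which is kg⁻¹·m⁻²·s³·A².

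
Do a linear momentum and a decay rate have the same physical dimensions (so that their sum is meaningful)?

In SI base units:
  a linear momentum:  [linear momentum] = kg·m·s⁻¹
  a decay rate:  [decay rate] = s⁻¹
kg·m·s⁻¹ ≠ s⁻¹, so they cannot be added.

No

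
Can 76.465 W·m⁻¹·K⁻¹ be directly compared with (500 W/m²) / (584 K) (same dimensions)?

Expand each in SI base units:
  76.465 W·m⁻¹·K⁻¹:  W·m⁻¹·K⁻¹ = J·s⁻¹·m⁻¹·K⁻¹ = kg·m·s⁻³·K⁻¹
  (500 W/m²) / (584 K):  [kg·s⁻³] / [K] = kg·s⁻³·K⁻¹
kg·m·s⁻³·K⁻¹ ≠ kg·s⁻³·K⁻¹, so they cannot be added.

No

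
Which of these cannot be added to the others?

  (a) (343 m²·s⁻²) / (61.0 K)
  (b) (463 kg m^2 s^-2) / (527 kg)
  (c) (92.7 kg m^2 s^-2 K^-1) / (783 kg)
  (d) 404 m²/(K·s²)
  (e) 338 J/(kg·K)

Dimensions:
  (a) [m²·s⁻²] / [K] = m²·s⁻²·K⁻¹
  (b) [kg·m²·s⁻²] / [kg] = m²·s⁻²
  (c) [kg·m²·s⁻²·K⁻¹] / [kg] = m²·s⁻²·K⁻¹
  (d) m²·s⁻²·K⁻¹
  (e) J·kg⁻¹·K⁻¹ = N·m·kg⁻¹·K⁻¹ = m²·s⁻²·K⁻¹
All reduce to m²·s⁻²·K⁻¹ except (b), which is m²·s⁻².

(b)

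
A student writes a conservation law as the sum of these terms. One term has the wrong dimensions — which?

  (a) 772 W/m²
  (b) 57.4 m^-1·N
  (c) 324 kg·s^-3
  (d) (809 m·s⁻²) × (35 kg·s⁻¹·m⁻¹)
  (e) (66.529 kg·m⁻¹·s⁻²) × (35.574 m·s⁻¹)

(b)

Work out the base dimensions of each:
  (a) W·m⁻² = J·s⁻¹·m⁻² = kg·s⁻³
  (b) N·m⁻¹ = kg·m·s⁻²·m⁻¹ = kg·s⁻²
  (c) kg·s⁻³
  (d) [m·s⁻²] · [kg·m⁻¹·s⁻¹] = kg·s⁻³
  (e) [kg·m⁻¹·s⁻²] · [m·s⁻¹] = kg·s⁻³
All reduce to kg·s⁻³ except (b), which is kg·s⁻².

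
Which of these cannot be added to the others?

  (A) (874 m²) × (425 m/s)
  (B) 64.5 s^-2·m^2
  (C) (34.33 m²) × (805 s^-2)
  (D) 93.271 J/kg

Work out the base dimensions of each:
  (A) [m²] · [m·s⁻¹] = m³·s⁻¹
  (B) m²·s⁻²
  (C) [m²] · [s⁻²] = m²·s⁻²
  (D) J·kg⁻¹ = N·m·kg⁻¹ = m²·s⁻²
All reduce to m²·s⁻² except (A), which is m³·s⁻¹.

(A)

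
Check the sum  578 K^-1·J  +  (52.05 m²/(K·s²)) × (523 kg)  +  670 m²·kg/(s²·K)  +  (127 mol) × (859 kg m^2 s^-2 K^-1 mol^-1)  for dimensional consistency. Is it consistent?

Work out the base dimensions of each:
  578 K^-1·J:  J·K⁻¹ = N·m·K⁻¹ = kg·m²·s⁻²·K⁻¹
  (52.05 m²/(K·s²)) × (523 kg):  [m²·s⁻²·K⁻¹] · [kg] = kg·m²·s⁻²·K⁻¹
  670 m²·kg/(s²·K):  kg·m²·s⁻²·K⁻¹
  (127 mol) × (859 kg m^2 s^-2 K^-1 mol^-1):  [mol] · [kg·m²·s⁻²·K⁻¹·mol⁻¹] = kg·m²·s⁻²·K⁻¹
Every term reduces to kg·m²·s⁻²·K⁻¹.

Yes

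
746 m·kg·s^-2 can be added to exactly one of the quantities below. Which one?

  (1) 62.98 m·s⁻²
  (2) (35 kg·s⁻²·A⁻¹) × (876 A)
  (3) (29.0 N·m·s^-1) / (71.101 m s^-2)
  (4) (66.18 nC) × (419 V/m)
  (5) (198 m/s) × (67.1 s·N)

Reference: kg·m·s⁻².
Each option:
  (1) m·s⁻²
  (2) [kg·s⁻²·A⁻¹] · [A] = kg·s⁻²
  (3) [kg·m²·s⁻³] / [m·s⁻²] = kg·m·s⁻¹
  (4) [s·A] · [kg·m·s⁻³·A⁻¹] = kg·m·s⁻²  ← same
  (5) [m·s⁻¹] · [kg·m·s⁻¹] = kg·m²·s⁻²
Only (4) matches kg·m·s⁻².

(4)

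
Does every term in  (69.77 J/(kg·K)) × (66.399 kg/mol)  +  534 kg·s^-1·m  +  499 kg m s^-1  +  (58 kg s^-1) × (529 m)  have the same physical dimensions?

No

Work out the base dimensions of each:
  (69.77 J/(kg·K)) × (66.399 kg/mol):  [m²·s⁻²·K⁻¹] · [kg·mol⁻¹] = kg·m²·s⁻²·K⁻¹·mol⁻¹
  534 kg·s^-1·m:  kg·m·s⁻¹
  499 kg m s^-1:  kg·m·s⁻¹
  (58 kg s^-1) × (529 m):  [kg·s⁻¹] · [m] = kg·m·s⁻¹
The terms do not share a single dimension (kg·m²·s⁻²·K⁻¹·mol⁻¹ vs kg·m·s⁻¹).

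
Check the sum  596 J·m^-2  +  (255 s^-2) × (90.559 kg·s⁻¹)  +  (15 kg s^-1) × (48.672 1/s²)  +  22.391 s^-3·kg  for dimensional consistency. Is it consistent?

No

Reduce each to base SI dimensions:
  596 J·m^-2:  J·m⁻² = N·m·m⁻² = kg·s⁻²
  (255 s^-2) × (90.559 kg·s⁻¹):  [s⁻²] · [kg·s⁻¹] = kg·s⁻³
  (15 kg s^-1) × (48.672 1/s²):  [kg·s⁻¹] · [s⁻²] = kg·s⁻³
  22.391 s^-3·kg:  kg·s⁻³
The terms do not share a single dimension (kg·s⁻² vs kg·s⁻³).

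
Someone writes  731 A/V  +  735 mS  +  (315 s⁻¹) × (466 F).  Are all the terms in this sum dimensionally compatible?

Reduce each to base SI dimensions:
  731 A/V:  A·V⁻¹ = A·(J·C⁻¹)⁻¹ = kg⁻¹·m⁻²·s³·A²
  735 mS:  S = Ω⁻¹ = kg⁻¹·m⁻²·s³·A²
  (315 s⁻¹) × (466 F):  [s⁻¹] · [kg⁻¹·m⁻²·s⁴·A²] = kg⁻¹·m⁻²·s³·A²
Every term reduces to kg⁻¹·m⁻²·s³·A².

Yes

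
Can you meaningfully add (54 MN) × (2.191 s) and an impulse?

Expand each in SI base units:
  (54 MN) × (2.191 s):  [kg·m·s⁻²] · [s] = kg·m·s⁻¹
  an impulse:  [impulse] = kg·m·s⁻¹
Both are kg·m·s⁻¹, so they have the same dimensions and can be added.

Yes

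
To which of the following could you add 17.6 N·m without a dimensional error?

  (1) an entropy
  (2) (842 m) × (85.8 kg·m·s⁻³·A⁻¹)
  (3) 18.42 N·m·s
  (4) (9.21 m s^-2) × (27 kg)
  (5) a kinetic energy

(5)

Reference: N·m = kg·m·s⁻²·m = kg·m²·s⁻².
Each option:
  (1) [entropy] = kg·m²·s⁻²·K⁻¹
  (2) [m] · [kg·m·s⁻³·A⁻¹] = kg·m²·s⁻³·A⁻¹
  (3) N·m·s = kg·m·s⁻²·m·s = kg·m²·s⁻¹
  (4) [m·s⁻²] · [kg] = kg·m·s⁻²
  (5) [kinetic energy] = kg·m²·s⁻²  ← same
Only (5) matches kg·m²·s⁻².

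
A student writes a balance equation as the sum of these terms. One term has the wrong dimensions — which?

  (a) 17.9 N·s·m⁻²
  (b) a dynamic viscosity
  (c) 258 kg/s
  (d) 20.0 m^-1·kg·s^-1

(c)

Reduce each to base SI dimensions:
  (a) N·s·m⁻² = kg·m·s⁻²·s·m⁻² = kg·m⁻¹·s⁻¹
  (b) [dynamic viscosity] = kg·m⁻¹·s⁻¹
  (c) kg·s⁻¹
  (d) kg·m⁻¹·s⁻¹
All reduce to kg·m⁻¹·s⁻¹ except (c), which is kg·s⁻¹.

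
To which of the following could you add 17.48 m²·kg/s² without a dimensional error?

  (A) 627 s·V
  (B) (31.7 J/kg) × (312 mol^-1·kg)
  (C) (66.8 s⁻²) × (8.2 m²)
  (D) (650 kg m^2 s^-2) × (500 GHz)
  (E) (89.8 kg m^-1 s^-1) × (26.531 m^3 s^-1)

(E)

Reference: kg·m²·s⁻².
Each option:
  (A) V·s = J·C⁻¹·s = kg·m²·s⁻²·A⁻¹
  (B) [m²·s⁻²] · [kg·mol⁻¹] = kg·m²·s⁻²·mol⁻¹
  (C) [s⁻²] · [m²] = m²·s⁻²
  (D) [kg·m²·s⁻²] · [s⁻¹] = kg·m²·s⁻³
  (E) [kg·m⁻¹·s⁻¹] · [m³·s⁻¹] = kg·m²·s⁻²  ← same
Only (E) matches kg·m²·s⁻².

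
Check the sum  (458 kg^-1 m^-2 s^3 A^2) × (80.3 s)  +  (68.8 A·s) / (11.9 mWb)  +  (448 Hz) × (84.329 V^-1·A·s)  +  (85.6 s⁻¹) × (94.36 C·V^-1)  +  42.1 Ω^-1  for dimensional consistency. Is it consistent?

No

Work out the base dimensions of each:
  (458 kg^-1 m^-2 s^3 A^2) × (80.3 s):  [kg⁻¹·m⁻²·s³·A²] · [s] = kg⁻¹·m⁻²·s⁴·A²
  (68.8 A·s) / (11.9 mWb):  [s·A] / [kg·m²·s⁻²·A⁻¹] = kg⁻¹·m⁻²·s³·A²
  (448 Hz) × (84.329 V^-1·A·s):  [s⁻¹] · [kg⁻¹·m⁻²·s⁴·A²] = kg⁻¹·m⁻²·s³·A²
  (85.6 s⁻¹) × (94.36 C·V^-1):  [s⁻¹] · [kg⁻¹·m⁻²·s⁴·A²] = kg⁻¹·m⁻²·s³·A²
  42.1 Ω^-1:  Ω⁻¹ = (V·A⁻¹)⁻¹ = kg⁻¹·m⁻²·s³·A²
The terms do not share a single dimension (kg⁻¹·m⁻²·s³·A² vs kg⁻¹·m⁻²·s⁴·A²).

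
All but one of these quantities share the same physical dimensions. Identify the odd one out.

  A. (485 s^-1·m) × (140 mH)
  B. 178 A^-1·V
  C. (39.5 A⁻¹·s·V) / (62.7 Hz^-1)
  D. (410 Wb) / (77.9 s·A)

A.

Work out the base dimensions of each:
  A. [m·s⁻¹] · [kg·m²·s⁻²·A⁻²] = kg·m³·s⁻³·A⁻²
  B. V·A⁻¹ = J·C⁻¹·A⁻¹ = kg·m²·s⁻³·A⁻²
  C. [kg·m²·s⁻²·A⁻²] / [s] = kg·m²·s⁻³·A⁻²
  D. [kg·m²·s⁻²·A⁻¹] / [s·A] = kg·m²·s⁻³·A⁻²
All reduce to kg·m²·s⁻³·A⁻² except A., which is kg·m³·s⁻³·A⁻².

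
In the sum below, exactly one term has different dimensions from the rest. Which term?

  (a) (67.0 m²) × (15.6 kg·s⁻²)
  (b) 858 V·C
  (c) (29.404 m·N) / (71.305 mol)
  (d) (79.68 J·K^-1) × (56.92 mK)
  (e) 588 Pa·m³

In SI base units:
  (a) [m²] · [kg·s⁻²] = kg·m²·s⁻²
  (b) C·V = s·A·J·C⁻¹ = kg·m²·s⁻²
  (c) [kg·m²·s⁻²] / [mol] = kg·m²·s⁻²·mol⁻¹
  (d) [kg·m²·s⁻²·K⁻¹] · [K] = kg·m²·s⁻²
  (e) Pa·m³ = N·m⁻²·m³ = kg·m²·s⁻²
All reduce to kg·m²·s⁻² except (c), which is kg·m²·s⁻²·mol⁻¹.

(c)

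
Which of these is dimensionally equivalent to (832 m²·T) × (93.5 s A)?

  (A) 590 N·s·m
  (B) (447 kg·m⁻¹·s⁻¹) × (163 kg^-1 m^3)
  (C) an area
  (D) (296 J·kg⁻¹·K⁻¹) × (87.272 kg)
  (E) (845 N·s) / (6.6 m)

Reference: [kg·m²·s⁻²·A⁻¹] · [s·A] = kg·m²·s⁻¹.
Each option:
  (A) N·m·s = kg·m·s⁻²·m·s = kg·m²·s⁻¹  ← same
  (B) [kg·m⁻¹·s⁻¹] · [kg⁻¹·m³] = m²·s⁻¹
  (C) [area] = m²
  (D) [m²·s⁻²·K⁻¹] · [kg] = kg·m²·s⁻²·K⁻¹
  (E) [kg·m·s⁻¹] / [m] = kg·s⁻¹
Only (A) matches kg·m²·s⁻¹.

(A)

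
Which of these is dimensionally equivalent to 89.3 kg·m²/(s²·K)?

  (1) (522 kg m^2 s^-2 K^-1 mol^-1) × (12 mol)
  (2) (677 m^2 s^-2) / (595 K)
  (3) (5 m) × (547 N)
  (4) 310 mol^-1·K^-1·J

Reference: kg·m²·s⁻²·K⁻¹.
Each option:
  (1) [kg·m²·s⁻²·K⁻¹·mol⁻¹] · [mol] = kg·m²·s⁻²·K⁻¹  ← same
  (2) [m²·s⁻²] / [K] = m²·s⁻²·K⁻¹
  (3) [m] · [kg·m·s⁻²] = kg·m²·s⁻²
  (4) J·mol⁻¹·K⁻¹ = N·m·mol⁻¹·K⁻¹ = kg·m²·s⁻²·K⁻¹·mol⁻¹
Only (1) matches kg·m²·s⁻²·K⁻¹.

(1)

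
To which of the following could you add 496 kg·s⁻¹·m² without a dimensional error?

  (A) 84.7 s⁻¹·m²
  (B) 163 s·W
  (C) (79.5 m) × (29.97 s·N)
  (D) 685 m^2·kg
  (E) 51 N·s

Reference: kg·m²·s⁻¹.
Each option:
  (A) m²·s⁻¹
  (B) W·s = J·s⁻¹·s = kg·m²·s⁻²
  (C) [m] · [kg·m·s⁻¹] = kg·m²·s⁻¹  ← same
  (D) kg·m²
  (E) N·s = kg·m·s⁻²·s = kg·m·s⁻¹
Only (C) matches kg·m²·s⁻¹.

(C)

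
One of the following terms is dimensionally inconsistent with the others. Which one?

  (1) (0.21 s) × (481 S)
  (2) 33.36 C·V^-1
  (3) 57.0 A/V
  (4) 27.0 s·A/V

Dimensions:
  (1) [s] · [kg⁻¹·m⁻²·s³·A²] = kg⁻¹·m⁻²·s⁴·A²
  (2) C·V⁻¹ = s·A·(J·C⁻¹)⁻¹ = kg⁻¹·m⁻²·s⁴·A²
  (3) A·V⁻¹ = A·(J·C⁻¹)⁻¹ = kg⁻¹·m⁻²·s³·A²
  (4) A·s·V⁻¹ = A·s·(J·C⁻¹)⁻¹ = kg⁻¹·m⁻²·s⁴·A²
All reduce to kg⁻¹·m⁻²·s⁴·A² except (3), which is kg⁻¹·m⁻²·s³·A².

(3)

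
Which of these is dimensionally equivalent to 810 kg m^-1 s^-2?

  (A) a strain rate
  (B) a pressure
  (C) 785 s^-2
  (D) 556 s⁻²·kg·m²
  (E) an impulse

Reference: kg·m⁻¹·s⁻².
Each option:
  (A) [strain rate] = s⁻¹
  (B) [pressure] = kg·m⁻¹·s⁻²  ← same
  (C) s⁻²
  (D) kg·m²·s⁻²
  (E) [impulse] = kg·m·s⁻¹
Only (B) matches kg·m⁻¹·s⁻².

(B)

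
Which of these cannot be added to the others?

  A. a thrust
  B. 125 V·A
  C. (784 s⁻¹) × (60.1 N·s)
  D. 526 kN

B.

In SI base units:
  A. [thrust] = kg·m·s⁻²
  B. V·A = J·C⁻¹·A = kg·m²·s⁻³
  C. [s⁻¹] · [kg·m·s⁻¹] = kg·m·s⁻²
  D. N = kg·m·s⁻²
All reduce to kg·m·s⁻² except B., which is kg·m²·s⁻³.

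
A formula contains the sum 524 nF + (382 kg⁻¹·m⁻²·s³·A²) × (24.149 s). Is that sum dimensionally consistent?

Yes

In SI base units:
  524 nF:  F = C·V⁻¹ = kg⁻¹·m⁻²·s⁴·A²
  (382 kg⁻¹·m⁻²·s³·A²) × (24.149 s):  [kg⁻¹·m⁻²·s³·A²] · [s] = kg⁻¹·m⁻²·s⁴·A²
Both are kg⁻¹·m⁻²·s⁴·A², so they have the same dimensions and can be added.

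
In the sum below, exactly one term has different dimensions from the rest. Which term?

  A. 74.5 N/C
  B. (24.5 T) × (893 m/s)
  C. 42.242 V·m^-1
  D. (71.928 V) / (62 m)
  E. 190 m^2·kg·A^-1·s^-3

Expand each in SI base units:
  A. N·C⁻¹ = kg·m·s⁻²·(s·A)⁻¹ = kg·m·s⁻³·A⁻¹
  B. [kg·s⁻²·A⁻¹] · [m·s⁻¹] = kg·m·s⁻³·A⁻¹
  C. V·m⁻¹ = J·C⁻¹·m⁻¹ = kg·m·s⁻³·A⁻¹
  D. [kg·m²·s⁻³·A⁻¹] / [m] = kg·m·s⁻³·A⁻¹
  E. kg·m²·s⁻³·A⁻¹
All reduce to kg·m·s⁻³·A⁻¹ except E., which is kg·m²·s⁻³·A⁻¹.

E.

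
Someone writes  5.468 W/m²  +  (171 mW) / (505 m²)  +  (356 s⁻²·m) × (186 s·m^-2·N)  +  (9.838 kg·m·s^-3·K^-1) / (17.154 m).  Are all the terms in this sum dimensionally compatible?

Reduce each to base SI dimensions:
  5.468 W/m²:  W·m⁻² = J·s⁻¹·m⁻² = kg·s⁻³
  (171 mW) / (505 m²):  [kg·m²·s⁻³] / [m²] = kg·s⁻³
  (356 s⁻²·m) × (186 s·m^-2·N):  [m·s⁻²] · [kg·m⁻¹·s⁻¹] = kg·s⁻³
  (9.838 kg·m·s^-3·K^-1) / (17.154 m):  [kg·m·s⁻³·K⁻¹] / [m] = kg·s⁻³·K⁻¹
The terms do not share a single dimension (kg·s⁻³ vs kg·s⁻³·K⁻¹).

No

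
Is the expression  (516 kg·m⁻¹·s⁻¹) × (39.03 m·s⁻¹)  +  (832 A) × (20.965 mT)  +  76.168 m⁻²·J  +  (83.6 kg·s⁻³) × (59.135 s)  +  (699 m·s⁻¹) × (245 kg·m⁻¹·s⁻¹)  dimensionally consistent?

Expand each in SI base units:
  (516 kg·m⁻¹·s⁻¹) × (39.03 m·s⁻¹):  [kg·m⁻¹·s⁻¹] · [m·s⁻¹] = kg·s⁻²
  (832 A) × (20.965 mT):  [A] · [kg·s⁻²·A⁻¹] = kg·s⁻²
  76.168 m⁻²·J:  J·m⁻² = N·m·m⁻² = kg·s⁻²
  (83.6 kg·s⁻³) × (59.135 s):  [kg·s⁻³] · [s] = kg·s⁻²
  (699 m·s⁻¹) × (245 kg·m⁻¹·s⁻¹):  [m·s⁻¹] · [kg·m⁻¹·s⁻¹] = kg·s⁻²
Every term reduces to kg·s⁻².

Yes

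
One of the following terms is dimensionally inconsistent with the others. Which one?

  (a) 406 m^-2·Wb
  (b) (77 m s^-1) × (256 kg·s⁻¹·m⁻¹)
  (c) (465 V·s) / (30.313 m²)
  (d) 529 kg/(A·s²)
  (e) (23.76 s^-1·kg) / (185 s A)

Dimensions:
  (a) Wb·m⁻² = V·s·m⁻² = kg·s⁻²·A⁻¹
  (b) [m·s⁻¹] · [kg·m⁻¹·s⁻¹] = kg·s⁻²
  (c) [kg·m²·s⁻²·A⁻¹] / [m²] = kg·s⁻²·A⁻¹
  (d) kg·s⁻²·A⁻¹
  (e) [kg·s⁻¹] / [s·A] = kg·s⁻²·A⁻¹
All reduce to kg·s⁻²·A⁻¹ except (b), which is kg·s⁻².

(b)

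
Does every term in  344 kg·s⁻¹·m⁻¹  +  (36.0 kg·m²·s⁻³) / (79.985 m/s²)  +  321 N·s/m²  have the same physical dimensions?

Expand each in SI base units:
  344 kg·s⁻¹·m⁻¹:  kg·m⁻¹·s⁻¹
  (36.0 kg·m²·s⁻³) / (79.985 m/s²):  [kg·m²·s⁻³] / [m·s⁻²] = kg·m·s⁻¹
  321 N·s/m²:  N·s·m⁻² = kg·m·s⁻²·s·m⁻² = kg·m⁻¹·s⁻¹
The terms do not share a single dimension (kg·m·s⁻¹ vs kg·m⁻¹·s⁻¹).

No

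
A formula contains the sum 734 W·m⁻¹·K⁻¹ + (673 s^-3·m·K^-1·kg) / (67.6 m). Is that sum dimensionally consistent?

Reduce each to base SI dimensions:
  734 W·m⁻¹·K⁻¹:  W·m⁻¹·K⁻¹ = J·s⁻¹·m⁻¹·K⁻¹ = kg·m·s⁻³·K⁻¹
  (673 s^-3·m·K^-1·kg) / (67.6 m):  [kg·m·s⁻³·K⁻¹] / [m] = kg·s⁻³·K⁻¹
kg·m·s⁻³·K⁻¹ ≠ kg·s⁻³·K⁻¹, so they cannot be added.

No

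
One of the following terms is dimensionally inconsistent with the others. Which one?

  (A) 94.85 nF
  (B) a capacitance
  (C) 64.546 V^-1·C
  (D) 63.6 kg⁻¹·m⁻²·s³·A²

(D)

In SI base units:
  (A) F = C·V⁻¹ = kg⁻¹·m⁻²·s⁴·A²
  (B) [capacitance] = kg⁻¹·m⁻²·s⁴·A²
  (C) C·V⁻¹ = s·A·(J·C⁻¹)⁻¹ = kg⁻¹·m⁻²·s⁴·A²
  (D) kg⁻¹·m⁻²·s³·A²
All reduce to kg⁻¹·m⁻²·s⁴·A² except (D), which is kg⁻¹·m⁻²·s³·A².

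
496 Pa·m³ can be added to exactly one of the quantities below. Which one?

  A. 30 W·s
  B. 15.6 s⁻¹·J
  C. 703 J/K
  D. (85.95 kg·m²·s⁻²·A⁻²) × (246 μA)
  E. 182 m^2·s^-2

Reference: Pa·m³ = N·m⁻²·m³ = kg·m²·s⁻².
Each option:
  A. W·s = J·s⁻¹·s = kg·m²·s⁻²  ← same
  B. J·s⁻¹ = N·m·s⁻¹ = kg·m²·s⁻³
  C. J·K⁻¹ = N·m·K⁻¹ = kg·m²·s⁻²·K⁻¹
  D. [kg·m²·s⁻²·A⁻²] · [A] = kg·m²·s⁻²·A⁻¹
  E. m²·s⁻²
Only A. matches kg·m²·s⁻².

A.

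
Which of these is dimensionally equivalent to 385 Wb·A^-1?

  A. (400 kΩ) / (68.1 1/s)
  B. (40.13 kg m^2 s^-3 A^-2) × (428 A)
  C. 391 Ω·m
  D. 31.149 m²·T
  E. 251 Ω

A.

Reference: Wb·A⁻¹ = V·s·A⁻¹ = kg·m²·s⁻²·A⁻².
Each option:
  A. [kg·m²·s⁻³·A⁻²] / [s⁻¹] = kg·m²·s⁻²·A⁻²  ← same
  B. [kg·m²·s⁻³·A⁻²] · [A] = kg·m²·s⁻³·A⁻¹
  C. Ω·m = V·A⁻¹·m = kg·m³·s⁻³·A⁻²
  D. T·m² = Wb·m⁻²·m² = kg·m²·s⁻²·A⁻¹
  E. Ω = V·A⁻¹ = kg·m²·s⁻³·A⁻²
Only A. matches kg·m²·s⁻²·A⁻².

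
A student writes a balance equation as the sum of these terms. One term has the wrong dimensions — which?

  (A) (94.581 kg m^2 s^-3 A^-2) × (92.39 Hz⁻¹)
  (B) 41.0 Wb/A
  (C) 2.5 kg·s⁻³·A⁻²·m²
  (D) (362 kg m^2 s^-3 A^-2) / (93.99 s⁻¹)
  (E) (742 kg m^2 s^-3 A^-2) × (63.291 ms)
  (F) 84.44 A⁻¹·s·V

(C)

Work out the base dimensions of each:
  (A) [kg·m²·s⁻³·A⁻²] · [s] = kg·m²·s⁻²·A⁻²
  (B) Wb·A⁻¹ = V·s·A⁻¹ = kg·m²·s⁻²·A⁻²
  (C) kg·m²·s⁻³·A⁻²
  (D) [kg·m²·s⁻³·A⁻²] / [s⁻¹] = kg·m²·s⁻²·A⁻²
  (E) [kg·m²·s⁻³·A⁻²] · [s] = kg·m²·s⁻²·A⁻²
  (F) V·s·A⁻¹ = J·C⁻¹·s·A⁻¹ = kg·m²·s⁻²·A⁻²
All reduce to kg·m²·s⁻²·A⁻² except (C), which is kg·m²·s⁻³·A⁻².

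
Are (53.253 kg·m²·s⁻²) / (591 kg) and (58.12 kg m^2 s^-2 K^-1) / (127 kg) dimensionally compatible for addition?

No

Reduce each to base SI dimensions:
  (53.253 kg·m²·s⁻²) / (591 kg):  [kg·m²·s⁻²] / [kg] = m²·s⁻²
  (58.12 kg m^2 s^-2 K^-1) / (127 kg):  [kg·m²·s⁻²·K⁻¹] / [kg] = m²·s⁻²·K⁻¹
m²·s⁻² ≠ m²·s⁻²·K⁻¹, so they cannot be added.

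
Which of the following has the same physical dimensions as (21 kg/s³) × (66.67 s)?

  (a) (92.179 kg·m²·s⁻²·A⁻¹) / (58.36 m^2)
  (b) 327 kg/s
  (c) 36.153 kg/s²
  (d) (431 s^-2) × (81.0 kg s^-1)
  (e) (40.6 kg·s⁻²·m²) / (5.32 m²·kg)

Reference: [kg·s⁻³] · [s] = kg·s⁻².
Each option:
  (a) [kg·m²·s⁻²·A⁻¹] / [m²] = kg·s⁻²·A⁻¹
  (b) kg·s⁻¹
  (c) kg·s⁻²  ← same
  (d) [s⁻²] · [kg·s⁻¹] = kg·s⁻³
  (e) [kg·m²·s⁻²] / [kg·m²] = s⁻²
Only (c) matches kg·s⁻².

(c)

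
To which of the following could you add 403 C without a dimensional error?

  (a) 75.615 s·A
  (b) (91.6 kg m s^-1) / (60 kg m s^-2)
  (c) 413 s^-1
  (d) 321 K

Reference: C = s·A.
Each option:
  (a) A·s = s·A  ← same
  (b) [kg·m·s⁻¹] / [kg·m·s⁻²] = s
  (c) s⁻¹
  (d) K
Only (a) matches s·A.

(a)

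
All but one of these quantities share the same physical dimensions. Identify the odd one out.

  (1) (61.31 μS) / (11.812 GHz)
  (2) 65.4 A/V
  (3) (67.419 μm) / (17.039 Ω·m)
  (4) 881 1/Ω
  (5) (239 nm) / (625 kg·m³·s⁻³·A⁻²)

Expand each in SI base units:
  (1) [kg⁻¹·m⁻²·s³·A²] / [s⁻¹] = kg⁻¹·m⁻²·s⁴·A²
  (2) A·V⁻¹ = A·(J·C⁻¹)⁻¹ = kg⁻¹·m⁻²·s³·A²
  (3) [m] / [kg·m³·s⁻³·A⁻²] = kg⁻¹·m⁻²·s³·A²
  (4) Ω⁻¹ = (V·A⁻¹)⁻¹ = kg⁻¹·m⁻²·s³·A²
  (5) [m] / [kg·m³·s⁻³·A⁻²] = kg⁻¹·m⁻²·s³·A²
All reduce to kg⁻¹·m⁻²·s³·A² except (1), which is kg⁻¹·m⁻²·s⁴·A².

(1)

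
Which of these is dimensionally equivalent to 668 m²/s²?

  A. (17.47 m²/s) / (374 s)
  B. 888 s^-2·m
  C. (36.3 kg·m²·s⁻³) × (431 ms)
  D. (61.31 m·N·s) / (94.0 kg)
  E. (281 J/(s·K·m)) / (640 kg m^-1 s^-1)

Reference: m²·s⁻².
Each option:
  A. [m²·s⁻¹] / [s] = m²·s⁻²  ← same
  B. m·s⁻²
  C. [kg·m²·s⁻³] · [s] = kg·m²·s⁻²
  D. [kg·m²·s⁻¹] / [kg] = m²·s⁻¹
  E. [kg·m·s⁻³·K⁻¹] / [kg·m⁻¹·s⁻¹] = m²·s⁻²·K⁻¹
Only A. matches m²·s⁻².

A.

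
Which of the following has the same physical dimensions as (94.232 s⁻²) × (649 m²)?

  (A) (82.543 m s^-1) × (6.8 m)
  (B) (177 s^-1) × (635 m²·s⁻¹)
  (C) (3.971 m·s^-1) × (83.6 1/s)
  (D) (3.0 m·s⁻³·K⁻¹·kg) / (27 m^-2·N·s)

Reference: [s⁻²] · [m²] = m²·s⁻².
Each option:
  (A) [m·s⁻¹] · [m] = m²·s⁻¹
  (B) [s⁻¹] · [m²·s⁻¹] = m²·s⁻²  ← same
  (C) [m·s⁻¹] · [s⁻¹] = m·s⁻²
  (D) [kg·m·s⁻³·K⁻¹] / [kg·m⁻¹·s⁻¹] = m²·s⁻²·K⁻¹
Only (B) matches m²·s⁻².

(B)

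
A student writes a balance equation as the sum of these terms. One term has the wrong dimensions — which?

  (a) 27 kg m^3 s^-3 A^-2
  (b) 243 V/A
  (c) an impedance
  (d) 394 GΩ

(a)

Work out the base dimensions of each:
  (a) kg·m³·s⁻³·A⁻²
  (b) V·A⁻¹ = J·C⁻¹·A⁻¹ = kg·m²·s⁻³·A⁻²
  (c) [impedance] = kg·m²·s⁻³·A⁻²
  (d) Ω = V·A⁻¹ = kg·m²·s⁻³·A⁻²
All reduce to kg·m²·s⁻³·A⁻² except (a), which is kg·m³·s⁻³·A⁻².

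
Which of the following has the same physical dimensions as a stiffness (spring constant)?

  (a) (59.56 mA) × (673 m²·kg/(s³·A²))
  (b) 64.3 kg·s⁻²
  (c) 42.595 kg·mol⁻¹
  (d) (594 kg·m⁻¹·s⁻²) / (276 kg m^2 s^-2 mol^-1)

(b)

Reference: [stiffness (spring constant)] = kg·s⁻².
Each option:
  (a) [A] · [kg·m²·s⁻³·A⁻²] = kg·m²·s⁻³·A⁻¹
  (b) kg·s⁻²  ← same
  (c) kg·mol⁻¹
  (d) [kg·m⁻¹·s⁻²] / [kg·m²·s⁻²·mol⁻¹] = m⁻³·mol
Only (b) matches kg·s⁻².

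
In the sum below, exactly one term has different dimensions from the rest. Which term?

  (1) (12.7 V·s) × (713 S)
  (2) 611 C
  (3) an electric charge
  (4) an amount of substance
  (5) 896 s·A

(4)

Reduce each to base SI dimensions:
  (1) [kg·m²·s⁻²·A⁻¹] · [kg⁻¹·m⁻²·s³·A²] = s·A
  (2) C = s·A
  (3) [electric charge] = s·A
  (4) [amount of substance] = mol
  (5) A·s = s·A
All reduce to s·A except (4), which is mol.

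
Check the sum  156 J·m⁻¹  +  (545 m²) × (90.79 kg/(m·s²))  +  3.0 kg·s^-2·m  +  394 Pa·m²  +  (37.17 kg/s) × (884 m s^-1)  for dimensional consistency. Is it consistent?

Yes

Dimensions:
  156 J·m⁻¹:  J·m⁻¹ = N·m·m⁻¹ = kg·m·s⁻²
  (545 m²) × (90.79 kg/(m·s²)):  [m²] · [kg·m⁻¹·s⁻²] = kg·m·s⁻²
  3.0 kg·s^-2·m:  kg·m·s⁻²
  394 Pa·m²:  Pa·m² = N·m⁻²·m² = kg·m·s⁻²
  (37.17 kg/s) × (884 m s^-1):  [kg·s⁻¹] · [m·s⁻¹] = kg·m·s⁻²
Every term reduces to kg·m·s⁻².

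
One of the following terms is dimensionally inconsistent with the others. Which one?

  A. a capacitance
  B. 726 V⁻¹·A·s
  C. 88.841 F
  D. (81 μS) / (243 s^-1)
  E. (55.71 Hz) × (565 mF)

E.

Reduce each to base SI dimensions:
  A. [capacitance] = kg⁻¹·m⁻²·s⁴·A²
  B. A·s·V⁻¹ = A·s·(J·C⁻¹)⁻¹ = kg⁻¹·m⁻²·s⁴·A²
  C. F = C·V⁻¹ = kg⁻¹·m⁻²·s⁴·A²
  D. [kg⁻¹·m⁻²·s³·A²] / [s⁻¹] = kg⁻¹·m⁻²·s⁴·A²
  E. [s⁻¹] · [kg⁻¹·m⁻²·s⁴·A²] = kg⁻¹·m⁻²·s³·A²
All reduce to kg⁻¹·m⁻²·s⁴·A² except E., which is kg⁻¹·m⁻²·s³·A².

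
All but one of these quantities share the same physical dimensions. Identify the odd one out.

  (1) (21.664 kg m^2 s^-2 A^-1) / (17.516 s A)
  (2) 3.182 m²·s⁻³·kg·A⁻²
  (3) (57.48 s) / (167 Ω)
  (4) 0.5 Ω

Reduce each to base SI dimensions:
  (1) [kg·m²·s⁻²·A⁻¹] / [s·A] = kg·m²·s⁻³·A⁻²
  (2) kg·m²·s⁻³·A⁻²
  (3) [s] / [kg·m²·s⁻³·A⁻²] = kg⁻¹·m⁻²·s⁴·A²
  (4) Ω = V·A⁻¹ = kg·m²·s⁻³·A⁻²
All reduce to kg·m²·s⁻³·A⁻² except (3), which is kg⁻¹·m⁻²·s⁴·A².

(3)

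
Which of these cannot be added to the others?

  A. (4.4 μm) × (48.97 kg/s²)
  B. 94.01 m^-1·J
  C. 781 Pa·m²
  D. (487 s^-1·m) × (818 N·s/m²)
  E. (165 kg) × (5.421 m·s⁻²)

Dimensions:
  A. [m] · [kg·s⁻²] = kg·m·s⁻²
  B. J·m⁻¹ = N·m·m⁻¹ = kg·m·s⁻²
  C. Pa·m² = N·m⁻²·m² = kg·m·s⁻²
  D. [m·s⁻¹] · [kg·m⁻¹·s⁻¹] = kg·s⁻²
  E. [kg] · [m·s⁻²] = kg·m·s⁻²
All reduce to kg·m·s⁻² except D., which is kg·s⁻².

D.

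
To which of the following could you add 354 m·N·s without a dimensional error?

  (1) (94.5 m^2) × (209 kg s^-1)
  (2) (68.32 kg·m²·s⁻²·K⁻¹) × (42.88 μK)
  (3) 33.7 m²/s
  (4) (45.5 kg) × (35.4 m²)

Reference: N·m·s = kg·m·s⁻²·m·s = kg·m²·s⁻¹.
Each option:
  (1) [m²] · [kg·s⁻¹] = kg·m²·s⁻¹  ← same
  (2) [kg·m²·s⁻²·K⁻¹] · [K] = kg·m²·s⁻²
  (3) m²·s⁻¹
  (4) [kg] · [m²] = kg·m²
Only (1) matches kg·m²·s⁻¹.

(1)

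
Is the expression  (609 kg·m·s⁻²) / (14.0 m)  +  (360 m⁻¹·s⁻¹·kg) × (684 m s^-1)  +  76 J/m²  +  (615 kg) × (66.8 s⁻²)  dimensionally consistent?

Yes

Dimensions:
  (609 kg·m·s⁻²) / (14.0 m):  [kg·m·s⁻²] / [m] = kg·s⁻²
  (360 m⁻¹·s⁻¹·kg) × (684 m s^-1):  [kg·m⁻¹·s⁻¹] · [m·s⁻¹] = kg·s⁻²
  76 J/m²:  J·m⁻² = N·m·m⁻² = kg·s⁻²
  (615 kg) × (66.8 s⁻²):  [kg] · [s⁻²] = kg·s⁻²
Every term reduces to kg·s⁻².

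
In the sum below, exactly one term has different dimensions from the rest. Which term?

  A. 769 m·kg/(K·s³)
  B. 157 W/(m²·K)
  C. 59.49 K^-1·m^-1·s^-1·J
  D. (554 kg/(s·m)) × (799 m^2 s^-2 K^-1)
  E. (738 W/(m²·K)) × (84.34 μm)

Reduce each to base SI dimensions:
  A. kg·m·s⁻³·K⁻¹
  B. W·m⁻²·K⁻¹ = J·s⁻¹·m⁻²·K⁻¹ = kg·s⁻³·K⁻¹
  C. J·s⁻¹·m⁻¹·K⁻¹ = N·m·s⁻¹·m⁻¹·K⁻¹ = kg·m·s⁻³·K⁻¹
  D. [kg·m⁻¹·s⁻¹] · [m²·s⁻²·K⁻¹] = kg·m·s⁻³·K⁻¹
  E. [kg·s⁻³·K⁻¹] · [m] = kg·m·s⁻³·K⁻¹
All reduce to kg·m·s⁻³·K⁻¹ except B., which is kg·s⁻³·K⁻¹.

B.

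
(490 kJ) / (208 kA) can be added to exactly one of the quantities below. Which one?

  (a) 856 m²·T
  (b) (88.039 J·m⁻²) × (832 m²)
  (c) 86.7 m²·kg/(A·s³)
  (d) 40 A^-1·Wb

(a)

Reference: [kg·m²·s⁻²] / [A] = kg·m²·s⁻²·A⁻¹.
Each option:
  (a) T·m² = Wb·m⁻²·m² = kg·m²·s⁻²·A⁻¹  ← same
  (b) [kg·s⁻²] · [m²] = kg·m²·s⁻²
  (c) kg·m²·s⁻³·A⁻¹
  (d) Wb·A⁻¹ = V·s·A⁻¹ = kg·m²·s⁻²·A⁻²
Only (a) matches kg·m²·s⁻²·A⁻¹.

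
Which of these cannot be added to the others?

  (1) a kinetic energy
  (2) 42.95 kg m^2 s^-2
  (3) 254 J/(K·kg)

(3)

Work out the base dimensions of each:
  (1) [kinetic energy] = kg·m²·s⁻²
  (2) kg·m²·s⁻²
  (3) J·kg⁻¹·K⁻¹ = N·m·kg⁻¹·K⁻¹ = m²·s⁻²·K⁻¹
All reduce to kg·m²·s⁻² except (3), which is m²·s⁻²·K⁻¹.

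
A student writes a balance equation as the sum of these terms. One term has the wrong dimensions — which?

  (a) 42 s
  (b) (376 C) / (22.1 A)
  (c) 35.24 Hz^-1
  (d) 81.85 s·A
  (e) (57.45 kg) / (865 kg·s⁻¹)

Expand each in SI base units:
  (a) s
  (b) [s·A] / [A] = s
  (c) Hz⁻¹ = (s⁻¹)⁻¹ = s
  (d) A·s = s·A
  (e) [kg] / [kg·s⁻¹] = s
All reduce to s except (d), which is s·A.

(d)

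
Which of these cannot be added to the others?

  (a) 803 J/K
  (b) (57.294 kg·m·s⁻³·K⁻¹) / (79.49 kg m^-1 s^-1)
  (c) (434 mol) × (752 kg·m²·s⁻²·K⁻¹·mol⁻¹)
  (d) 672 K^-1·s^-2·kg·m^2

(b)

Expand each in SI base units:
  (a) J·K⁻¹ = N·m·K⁻¹ = kg·m²·s⁻²·K⁻¹
  (b) [kg·m·s⁻³·K⁻¹] / [kg·m⁻¹·s⁻¹] = m²·s⁻²·K⁻¹
  (c) [mol] · [kg·m²·s⁻²·K⁻¹·mol⁻¹] = kg·m²·s⁻²·K⁻¹
  (d) kg·m²·s⁻²·K⁻¹
All reduce to kg·m²·s⁻²·K⁻¹ except (b), which is m²·s⁻²·K⁻¹.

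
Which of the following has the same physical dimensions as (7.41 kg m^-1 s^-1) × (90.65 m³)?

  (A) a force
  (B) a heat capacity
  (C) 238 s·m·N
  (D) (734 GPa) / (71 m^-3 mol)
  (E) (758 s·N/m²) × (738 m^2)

(C)

Reference: [kg·m⁻¹·s⁻¹] · [m³] = kg·m²·s⁻¹.
Each option:
  (A) [force] = kg·m·s⁻²
  (B) [heat capacity] = kg·m²·s⁻²·K⁻¹
  (C) N·m·s = kg·m·s⁻²·m·s = kg·m²·s⁻¹  ← same
  (D) [kg·m⁻¹·s⁻²] / [m⁻³·mol] = kg·m²·s⁻²·mol⁻¹
  (E) [kg·m⁻¹·s⁻¹] · [m²] = kg·m·s⁻¹
Only (C) matches kg·m²·s⁻¹.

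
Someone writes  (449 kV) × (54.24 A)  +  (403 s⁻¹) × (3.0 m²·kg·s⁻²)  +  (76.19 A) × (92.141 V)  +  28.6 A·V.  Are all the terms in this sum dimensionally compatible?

Yes

Expand each in SI base units:
  (449 kV) × (54.24 A):  [kg·m²·s⁻³·A⁻¹] · [A] = kg·m²·s⁻³
  (403 s⁻¹) × (3.0 m²·kg·s⁻²):  [s⁻¹] · [kg·m²·s⁻²] = kg·m²·s⁻³
  (76.19 A) × (92.141 V):  [A] · [kg·m²·s⁻³·A⁻¹] = kg·m²·s⁻³
  28.6 A·V:  V·A = J·C⁻¹·A = kg·m²·s⁻³
Every term reduces to kg·m²·s⁻³.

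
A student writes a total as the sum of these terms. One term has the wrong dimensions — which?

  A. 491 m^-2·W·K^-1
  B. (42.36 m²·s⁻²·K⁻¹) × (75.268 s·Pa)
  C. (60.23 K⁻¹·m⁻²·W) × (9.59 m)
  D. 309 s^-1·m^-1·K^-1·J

A.

Expand each in SI base units:
  A. W·m⁻²·K⁻¹ = J·s⁻¹·m⁻²·K⁻¹ = kg·s⁻³·K⁻¹
  B. [m²·s⁻²·K⁻¹] · [kg·m⁻¹·s⁻¹] = kg·m·s⁻³·K⁻¹
  C. [kg·s⁻³·K⁻¹] · [m] = kg·m·s⁻³·K⁻¹
  D. J·s⁻¹·m⁻¹·K⁻¹ = N·m·s⁻¹·m⁻¹·K⁻¹ = kg·m·s⁻³·K⁻¹
All reduce to kg·m·s⁻³·K⁻¹ except A., which is kg·s⁻³·K⁻¹.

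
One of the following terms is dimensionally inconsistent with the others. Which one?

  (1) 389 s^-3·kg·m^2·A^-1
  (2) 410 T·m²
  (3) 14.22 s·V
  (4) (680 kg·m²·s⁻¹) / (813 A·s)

(1)

Expand each in SI base units:
  (1) kg·m²·s⁻³·A⁻¹
  (2) T·m² = Wb·m⁻²·m² = kg·m²·s⁻²·A⁻¹
  (3) V·s = J·C⁻¹·s = kg·m²·s⁻²·A⁻¹
  (4) [kg·m²·s⁻¹] / [s·A] = kg·m²·s⁻²·A⁻¹
All reduce to kg·m²·s⁻²·A⁻¹ except (1), which is kg·m²·s⁻³·A⁻¹.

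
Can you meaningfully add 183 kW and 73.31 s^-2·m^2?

Work out the base dimensions of each:
  183 kW:  W = J·s⁻¹ = kg·m²·s⁻³
  73.31 s^-2·m^2:  m²·s⁻²
kg·m²·s⁻³ ≠ m²·s⁻², so they cannot be added.

No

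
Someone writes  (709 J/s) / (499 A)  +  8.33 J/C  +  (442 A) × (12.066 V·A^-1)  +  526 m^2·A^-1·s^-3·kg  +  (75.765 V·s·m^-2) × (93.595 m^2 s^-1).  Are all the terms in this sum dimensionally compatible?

Work out the base dimensions of each:
  (709 J/s) / (499 A):  [kg·m²·s⁻³] / [A] = kg·m²·s⁻³·A⁻¹
  8.33 J/C:  J·C⁻¹ = N·m·(s·A)⁻¹ = kg·m²·s⁻³·A⁻¹
  (442 A) × (12.066 V·A^-1):  [A] · [kg·m²·s⁻³·A⁻²] = kg·m²·s⁻³·A⁻¹
  526 m^2·A^-1·s^-3·kg:  kg·m²·s⁻³·A⁻¹
  (75.765 V·s·m^-2) × (93.595 m^2 s^-1):  [kg·s⁻²·A⁻¹] · [m²·s⁻¹] = kg·m²·s⁻³·A⁻¹
Every term reduces to kg·m²·s⁻³·A⁻¹.

Yes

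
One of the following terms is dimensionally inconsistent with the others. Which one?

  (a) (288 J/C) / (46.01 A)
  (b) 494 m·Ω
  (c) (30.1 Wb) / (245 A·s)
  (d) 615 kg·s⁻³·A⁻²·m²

(b)

Dimensions:
  (a) [kg·m²·s⁻³·A⁻¹] / [A] = kg·m²·s⁻³·A⁻²
  (b) Ω·m = V·A⁻¹·m = kg·m³·s⁻³·A⁻²
  (c) [kg·m²·s⁻²·A⁻¹] / [s·A] = kg·m²·s⁻³·A⁻²
  (d) kg·m²·s⁻³·A⁻²
All reduce to kg·m²·s⁻³·A⁻² except (b), which is kg·m³·s⁻³·A⁻².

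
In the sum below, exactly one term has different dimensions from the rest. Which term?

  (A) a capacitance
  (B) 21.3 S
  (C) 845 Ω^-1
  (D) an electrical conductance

(A)

Expand each in SI base units:
  (A) [capacitance] = kg⁻¹·m⁻²·s⁴·A²
  (B) S = Ω⁻¹ = kg⁻¹·m⁻²·s³·A²
  (C) Ω⁻¹ = (V·A⁻¹)⁻¹ = kg⁻¹·m⁻²·s³·A²
  (D) [electrical conductance] = kg⁻¹·m⁻²·s³·A²
All reduce to kg⁻¹·m⁻²·s³·A² except (A), which is kg⁻¹·m⁻²·s⁴·A².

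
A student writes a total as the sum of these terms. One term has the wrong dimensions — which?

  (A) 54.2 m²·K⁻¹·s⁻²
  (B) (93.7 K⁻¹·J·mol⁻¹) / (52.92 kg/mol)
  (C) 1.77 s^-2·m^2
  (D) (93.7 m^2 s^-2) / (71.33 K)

In SI base units:
  (A) m²·s⁻²·K⁻¹
  (B) [kg·m²·s⁻²·K⁻¹·mol⁻¹] / [kg·mol⁻¹] = m²·s⁻²·K⁻¹
  (C) m²·s⁻²
  (D) [m²·s⁻²] / [K] = m²·s⁻²·K⁻¹
All reduce to m²·s⁻²·K⁻¹ except (C), which is m²·s⁻².

(C)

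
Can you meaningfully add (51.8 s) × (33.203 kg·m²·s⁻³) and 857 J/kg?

No

Work out the base dimensions of each:
  (51.8 s) × (33.203 kg·m²·s⁻³):  [s] · [kg·m²·s⁻³] = kg·m²·s⁻²
  857 J/kg:  J·kg⁻¹ = N·m·kg⁻¹ = m²·s⁻²
kg·m²·s⁻² ≠ m²·s⁻², so they cannot be added.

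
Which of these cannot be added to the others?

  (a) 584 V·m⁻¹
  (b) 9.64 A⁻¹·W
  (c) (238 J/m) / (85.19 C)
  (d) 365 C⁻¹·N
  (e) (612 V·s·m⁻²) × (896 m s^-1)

Work out the base dimensions of each:
  (a) V·m⁻¹ = J·C⁻¹·m⁻¹ = kg·m·s⁻³·A⁻¹
  (b) W·A⁻¹ = J·s⁻¹·A⁻¹ = kg·m²·s⁻³·A⁻¹
  (c) [kg·m·s⁻²] / [s·A] = kg·m·s⁻³·A⁻¹
  (d) N·C⁻¹ = kg·m·s⁻²·(s·A)⁻¹ = kg·m·s⁻³·A⁻¹
  (e) [kg·s⁻²·A⁻¹] · [m·s⁻¹] = kg·m·s⁻³·A⁻¹
All reduce to kg·m·s⁻³·A⁻¹ except (b), which is kg·m²·s⁻³·A⁻¹.

(b)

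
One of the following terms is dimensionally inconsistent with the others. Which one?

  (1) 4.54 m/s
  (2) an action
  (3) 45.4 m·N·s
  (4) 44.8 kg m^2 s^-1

Dimensions:
  (1) m·s⁻¹
  (2) [action] = kg·m²·s⁻¹
  (3) N·m·s = kg·m·s⁻²·m·s = kg·m²·s⁻¹
  (4) kg·m²·s⁻¹
All reduce to kg·m²·s⁻¹ except (1), which is m·s⁻¹.

(1)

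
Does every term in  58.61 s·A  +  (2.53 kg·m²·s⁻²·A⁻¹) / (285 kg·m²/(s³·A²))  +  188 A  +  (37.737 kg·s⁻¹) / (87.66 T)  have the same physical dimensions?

Work out the base dimensions of each:
  58.61 s·A:  A·s = s·A
  (2.53 kg·m²·s⁻²·A⁻¹) / (285 kg·m²/(s³·A²)):  [kg·m²·s⁻²·A⁻¹] / [kg·m²·s⁻³·A⁻²] = s·A
  188 A:  A
  (37.737 kg·s⁻¹) / (87.66 T):  [kg·s⁻¹] / [kg·s⁻²·A⁻¹] = s·A
The terms do not share a single dimension (A vs s·A).

No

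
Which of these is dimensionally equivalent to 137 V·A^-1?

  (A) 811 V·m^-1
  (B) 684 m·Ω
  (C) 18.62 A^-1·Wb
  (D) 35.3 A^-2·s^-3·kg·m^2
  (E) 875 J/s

(D)

Reference: V·A⁻¹ = J·C⁻¹·A⁻¹ = kg·m²·s⁻³·A⁻².
Each option:
  (A) V·m⁻¹ = J·C⁻¹·m⁻¹ = kg·m·s⁻³·A⁻¹
  (B) Ω·m = V·A⁻¹·m = kg·m³·s⁻³·A⁻²
  (C) Wb·A⁻¹ = V·s·A⁻¹ = kg·m²·s⁻²·A⁻²
  (D) kg·m²·s⁻³·A⁻²  ← same
  (E) J·s⁻¹ = N·m·s⁻¹ = kg·m²·s⁻³
Only (D) matches kg·m²·s⁻³·A⁻².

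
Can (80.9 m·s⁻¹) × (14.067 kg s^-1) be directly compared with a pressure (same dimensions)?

No

Work out the base dimensions of each:
  (80.9 m·s⁻¹) × (14.067 kg s^-1):  [m·s⁻¹] · [kg·s⁻¹] = kg·m·s⁻²
  a pressure:  [pressure] = kg·m⁻¹·s⁻²
kg·m·s⁻² ≠ kg·m⁻¹·s⁻², so they cannot be added.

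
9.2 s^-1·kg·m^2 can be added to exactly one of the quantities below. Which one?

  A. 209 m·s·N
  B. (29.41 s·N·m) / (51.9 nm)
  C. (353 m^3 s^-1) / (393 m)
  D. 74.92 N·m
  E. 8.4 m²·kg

Reference: kg·m²·s⁻¹.
Each option:
  A. N·m·s = kg·m·s⁻²·m·s = kg·m²·s⁻¹  ← same
  B. [kg·m²·s⁻¹] / [m] = kg·m·s⁻¹
  C. [m³·s⁻¹] / [m] = m²·s⁻¹
  D. N·m = kg·m·s⁻²·m = kg·m²·s⁻²
  E. kg·m²
Only A. matches kg·m²·s⁻¹.

A.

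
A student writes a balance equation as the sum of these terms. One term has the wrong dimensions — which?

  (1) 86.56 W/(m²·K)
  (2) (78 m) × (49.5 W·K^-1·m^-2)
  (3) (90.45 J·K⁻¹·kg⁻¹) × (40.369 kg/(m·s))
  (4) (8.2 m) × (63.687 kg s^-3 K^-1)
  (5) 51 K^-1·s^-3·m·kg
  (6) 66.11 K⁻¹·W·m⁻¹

(1)

Expand each in SI base units:
  (1) W·m⁻²·K⁻¹ = J·s⁻¹·m⁻²·K⁻¹ = kg·s⁻³·K⁻¹
  (2) [m] · [kg·s⁻³·K⁻¹] = kg·m·s⁻³·K⁻¹
  (3) [m²·s⁻²·K⁻¹] · [kg·m⁻¹·s⁻¹] = kg·m·s⁻³·K⁻¹
  (4) [m] · [kg·s⁻³·K⁻¹] = kg·m·s⁻³·K⁻¹
  (5) kg·m·s⁻³·K⁻¹
  (6) W·m⁻¹·K⁻¹ = J·s⁻¹·m⁻¹·K⁻¹ = kg·m·s⁻³·K⁻¹
All reduce to kg·m·s⁻³·K⁻¹ except (1), which is kg·s⁻³·K⁻¹.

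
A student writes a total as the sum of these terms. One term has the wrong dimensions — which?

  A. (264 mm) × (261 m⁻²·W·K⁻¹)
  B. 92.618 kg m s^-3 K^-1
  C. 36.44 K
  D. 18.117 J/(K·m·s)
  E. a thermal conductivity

C.

Reduce each to base SI dimensions:
  A. [m] · [kg·s⁻³·K⁻¹] = kg·m·s⁻³·K⁻¹
  B. kg·m·s⁻³·K⁻¹
  C. K
  D. J·s⁻¹·m⁻¹·K⁻¹ = N·m·s⁻¹·m⁻¹·K⁻¹ = kg·m·s⁻³·K⁻¹
  E. [thermal conductivity] = kg·m·s⁻³·K⁻¹
All reduce to kg·m·s⁻³·K⁻¹ except C., which is K.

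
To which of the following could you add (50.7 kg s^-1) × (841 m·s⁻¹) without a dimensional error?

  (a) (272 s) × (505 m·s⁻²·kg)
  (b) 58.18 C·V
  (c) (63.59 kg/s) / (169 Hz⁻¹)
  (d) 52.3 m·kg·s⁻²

Reference: [kg·s⁻¹] · [m·s⁻¹] = kg·m·s⁻².
Each option:
  (a) [s] · [kg·m·s⁻²] = kg·m·s⁻¹
  (b) C·V = s·A·J·C⁻¹ = kg·m²·s⁻²
  (c) [kg·s⁻¹] / [s] = kg·s⁻²
  (d) kg·m·s⁻²  ← same
Only (d) matches kg·m·s⁻².

(d)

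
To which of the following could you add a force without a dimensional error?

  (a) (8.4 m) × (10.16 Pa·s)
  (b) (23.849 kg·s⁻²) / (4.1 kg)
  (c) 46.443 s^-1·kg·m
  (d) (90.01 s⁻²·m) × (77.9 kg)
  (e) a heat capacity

Reference: [force] = kg·m·s⁻².
Each option:
  (a) [m] · [kg·m⁻¹·s⁻¹] = kg·s⁻¹
  (b) [kg·s⁻²] / [kg] = s⁻²
  (c) kg·m·s⁻¹
  (d) [m·s⁻²] · [kg] = kg·m·s⁻²  ← same
  (e) [heat capacity] = kg·m²·s⁻²·K⁻¹
Only (d) matches kg·m·s⁻².

(d)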